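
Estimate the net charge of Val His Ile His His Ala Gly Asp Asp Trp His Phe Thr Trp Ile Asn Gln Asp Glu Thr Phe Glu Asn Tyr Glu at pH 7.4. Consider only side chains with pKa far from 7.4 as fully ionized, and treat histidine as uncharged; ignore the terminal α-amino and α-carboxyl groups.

-6

At pH ~7.4 the Lys and Arg side chains are protonated (+1), the Asp and Glu side chains are deprotonated (−1), and with His taken as neutral all other side chains carry no charge.
Positive (K, R): none → +0.
Negative (D, E): Asp8, Asp9, Asp18, Glu19, Glu22, Glu25 → −6.
Net charge = (+0) + (−6) = −6.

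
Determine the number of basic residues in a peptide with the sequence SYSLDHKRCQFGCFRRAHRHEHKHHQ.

K, R, and H are the three residues with basic side chains (ε-amine, guanidinium, and imidazole respectively).
Matching residues: H6, K7, R8, R15, R16, H18, R19, H20, H22, K23, H24, H25.

12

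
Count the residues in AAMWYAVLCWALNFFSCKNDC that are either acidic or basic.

Acidic: D, E. Basic: H, K, R.
Acidic residues here: D20 (1).
Basic residues here: K18 (1).
The two groups share no amino acid, so total = 1 + 1 = 2.

2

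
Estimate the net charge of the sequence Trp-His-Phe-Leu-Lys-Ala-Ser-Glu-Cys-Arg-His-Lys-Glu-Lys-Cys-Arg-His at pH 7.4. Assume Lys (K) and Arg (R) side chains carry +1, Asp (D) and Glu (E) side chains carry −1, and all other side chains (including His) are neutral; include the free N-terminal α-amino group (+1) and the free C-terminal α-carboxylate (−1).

+3

Positive (K, R): Lys5, Arg10, Lys12, Lys14, Arg16 → +5.
Negative (D, E): Glu8, Glu13 → −2.
The N-terminus (+1) and C-terminus (−1) cancel.
Net charge = (+5) + (−2) = +3.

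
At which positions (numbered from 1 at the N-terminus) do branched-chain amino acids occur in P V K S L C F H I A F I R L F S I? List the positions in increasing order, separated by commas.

2, 5, 9, 12, 14, 17

Valine (V), leucine (L), and isoleucine (I) are the branched-chain amino acids.
Matching residues: V2, L5, I9, I12, L14, I17.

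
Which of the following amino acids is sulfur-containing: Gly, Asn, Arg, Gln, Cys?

Cysteine (C, thiol) and methionine (M, thioether) are the two sulfur-containing amino acids.
Of the listed options, only Cys belongs to this group.

Cys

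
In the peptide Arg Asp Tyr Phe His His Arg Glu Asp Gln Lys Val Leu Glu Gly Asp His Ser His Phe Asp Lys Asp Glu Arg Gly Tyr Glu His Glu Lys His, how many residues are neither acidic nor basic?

Acidic: D, E. Basic: K, R, H. All other residues are neither.
Matching residues: Tyr3, Phe4, Gln10, Val12, Leu13, Gly15, Ser18, Phe20, Gly26, Tyr27.

10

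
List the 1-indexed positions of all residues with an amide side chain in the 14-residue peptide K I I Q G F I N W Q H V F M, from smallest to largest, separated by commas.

4, 8, 10

Only N (asparagine) and Q (glutamine) carry a side-chain carboxamide.
Matching residues: Q4, N8, Q10.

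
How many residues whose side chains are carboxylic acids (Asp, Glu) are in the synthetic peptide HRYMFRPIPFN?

0

None of the 11 residues belong to this group.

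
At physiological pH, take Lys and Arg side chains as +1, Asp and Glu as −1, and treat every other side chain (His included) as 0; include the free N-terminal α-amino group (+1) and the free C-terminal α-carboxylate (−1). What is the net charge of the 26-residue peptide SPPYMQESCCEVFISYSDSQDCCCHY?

-4

Positive (K, R): none → +0.
Negative (D, E): E7, E11, D18, D21 → −4.
The N-terminus (+1) and C-terminus (−1) cancel.
Net charge = (+0) + (−4) = −4.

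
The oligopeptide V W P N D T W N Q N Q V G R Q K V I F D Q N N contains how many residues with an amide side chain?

9

The amide-side-chain residues are Asn (N) and Gln (Q).
Matching residues: N4, N8, Q9, N10, Q11, Q15, Q21, N22, N23.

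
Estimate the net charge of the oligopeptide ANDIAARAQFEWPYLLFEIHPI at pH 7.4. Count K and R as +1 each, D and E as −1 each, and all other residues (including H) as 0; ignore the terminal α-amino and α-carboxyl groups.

Positive (K, R): R7 → +1.
Negative (D, E): D3, E11, E18 → −3.
Net charge = (+1) + (−3) = −2.

-2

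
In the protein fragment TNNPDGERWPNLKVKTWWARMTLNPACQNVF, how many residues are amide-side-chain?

Only N (asparagine) and Q (glutamine) carry a side-chain carboxamide.
Matching residues: N2, N3, N11, N24, Q28, N29.

6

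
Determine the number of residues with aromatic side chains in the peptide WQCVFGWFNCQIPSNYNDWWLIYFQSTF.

10

F, W, and Y each carry an aromatic ring on the side chain.
Matching residues: W1, F5, W7, F8, Y16, W19, W20, Y23, F24, F28.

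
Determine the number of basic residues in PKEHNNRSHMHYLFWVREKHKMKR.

11

The basic amino acids are Lys (K), Arg (R), and His (H).
Matching residues: K2, H4, R7, H9, H11, R17, K19, H20, K21, K23, R24.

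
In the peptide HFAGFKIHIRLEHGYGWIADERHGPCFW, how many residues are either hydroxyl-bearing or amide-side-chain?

Hydroxyl-bearing: S, T, Y. Amide-side-chain: N, Q.
Hydroxyl-bearing residues here: Y15 (1).
Amide-side-chain residues here: none (0).
The two groups share no amino acid, so total = 1 + 0 = 1.

1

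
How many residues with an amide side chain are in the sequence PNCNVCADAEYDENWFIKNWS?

Asparagine (N) and glutamine (Q) have uncharged amide side chains.
Matching residues: N2, N4, N14, N19.

4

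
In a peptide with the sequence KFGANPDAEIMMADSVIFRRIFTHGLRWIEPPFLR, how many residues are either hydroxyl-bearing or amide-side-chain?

Hydroxyl-bearing: S, T, Y. Amide-side-chain: N, Q.
Hydroxyl-bearing residues here: S15, T23 (2).
Amide-side-chain residues here: N5 (1).
The two groups share no amino acid, so total = 2 + 1 = 3.

3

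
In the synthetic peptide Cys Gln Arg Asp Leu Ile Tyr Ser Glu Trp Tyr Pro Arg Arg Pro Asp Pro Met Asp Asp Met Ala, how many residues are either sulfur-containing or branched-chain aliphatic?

5

Sulfur-containing: C, M. Branched-chain aliphatic: I, L, V.
Sulfur-containing residues here: Cys1, Met18, Met21 (3).
Branched-chain aliphatic residues here: Leu5, Ile6 (2).
The two groups share no amino acid, so total = 3 + 2 = 5.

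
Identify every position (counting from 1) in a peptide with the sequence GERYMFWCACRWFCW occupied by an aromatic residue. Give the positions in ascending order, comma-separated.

F, W, and Y each carry an aromatic ring on the side chain.
Matching residues: Y4, F6, W7, W12, F13, W15.

4, 6, 7, 12, 13, 15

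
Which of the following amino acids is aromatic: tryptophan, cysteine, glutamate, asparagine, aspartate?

tryptophan

The aromatic amino acids are Phe (F, benzyl), Trp (W, indole), and Tyr (Y, phenol).
Of the listed options, only tryptophan belongs to this group.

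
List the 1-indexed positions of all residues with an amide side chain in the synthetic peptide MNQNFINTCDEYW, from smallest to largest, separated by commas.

2, 3, 4, 7

The amide-side-chain residues are Asn (N) and Gln (Q).
Matching residues: N2, Q3, N4, N7.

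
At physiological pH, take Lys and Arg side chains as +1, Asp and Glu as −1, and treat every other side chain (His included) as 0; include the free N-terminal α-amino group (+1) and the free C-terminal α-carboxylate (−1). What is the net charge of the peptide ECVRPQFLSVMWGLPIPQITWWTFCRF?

+1

Positive (K, R): R4, R26 → +2.
Negative (D, E): E1 → −1.
The N-terminus (+1) and C-terminus (−1) cancel.
Net charge = (+2) + (−1) = +1.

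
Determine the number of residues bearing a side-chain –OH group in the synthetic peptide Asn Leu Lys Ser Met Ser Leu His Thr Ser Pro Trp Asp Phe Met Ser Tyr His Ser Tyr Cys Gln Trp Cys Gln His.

8

Serine (S), threonine (T), and tyrosine (Y) each carry a hydroxyl group on the side chain.
Matching residues: Ser4, Ser6, Thr9, Ser10, Ser16, Tyr17, Ser19, Tyr20.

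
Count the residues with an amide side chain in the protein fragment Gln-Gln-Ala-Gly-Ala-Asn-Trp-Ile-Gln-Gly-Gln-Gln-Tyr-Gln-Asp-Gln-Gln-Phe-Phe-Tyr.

Only N (asparagine) and Q (glutamine) carry a side-chain carboxamide.
Matching residues: Gln1, Gln2, Asn6, Gln9, Gln11, Gln12, Gln14, Gln16, Gln17.

9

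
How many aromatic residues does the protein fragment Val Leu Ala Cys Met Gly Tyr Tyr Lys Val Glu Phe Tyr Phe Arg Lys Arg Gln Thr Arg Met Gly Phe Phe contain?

The aromatic amino acids are Phe (F, benzyl), Trp (W, indole), and Tyr (Y, phenol).
Matching residues: Tyr7, Tyr8, Phe12, Tyr13, Phe14, Phe23, Phe24.

7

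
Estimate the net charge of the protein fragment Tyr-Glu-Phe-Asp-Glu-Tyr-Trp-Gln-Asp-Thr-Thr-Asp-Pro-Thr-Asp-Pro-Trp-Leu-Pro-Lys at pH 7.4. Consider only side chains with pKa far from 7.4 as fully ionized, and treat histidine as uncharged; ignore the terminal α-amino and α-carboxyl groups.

-5

At pH ~7.4 the Lys and Arg side chains are protonated (+1), the Asp and Glu side chains are deprotonated (−1), and with His taken as neutral all other side chains carry no charge.
Positive (K, R): Lys20 → +1.
Negative (D, E): Glu2, Asp4, Glu5, Asp9, Asp12, Asp15 → −6.
Net charge = (+1) + (−6) = −5.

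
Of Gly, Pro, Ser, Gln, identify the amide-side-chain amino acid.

Gln

The amide-side-chain residues are Asn (N) and Gln (Q).
Of the listed options, only Gln belongs to this group.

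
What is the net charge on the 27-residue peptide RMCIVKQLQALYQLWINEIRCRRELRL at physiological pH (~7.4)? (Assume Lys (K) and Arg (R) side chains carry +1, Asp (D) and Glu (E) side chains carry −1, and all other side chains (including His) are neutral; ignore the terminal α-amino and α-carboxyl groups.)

+4

Positive (K, R): R1, K6, R20, R22, R23, R26 → +6.
Negative (D, E): E18, E24 → −2.
Net charge = (+6) + (−2) = +4.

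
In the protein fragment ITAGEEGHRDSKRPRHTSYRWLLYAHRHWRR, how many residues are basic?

12

K, R, and H are the three residues with basic side chains (ε-amine, guanidinium, and imidazole respectively).
Matching residues: H8, R9, K12, R13, R15, H16, R20, H26, R27, H28, R30, R31.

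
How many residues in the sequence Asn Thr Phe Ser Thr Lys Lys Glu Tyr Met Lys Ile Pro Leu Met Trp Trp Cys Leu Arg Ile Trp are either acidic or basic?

5

Acidic: D, E. Basic: H, K, R.
Acidic residues here: Glu8 (1).
Basic residues here: Lys6, Lys7, Lys11, Arg20 (4).
The two groups share no amino acid, so total = 1 + 4 = 5.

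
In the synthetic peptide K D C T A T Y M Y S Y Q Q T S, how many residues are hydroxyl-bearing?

Serine (S), threonine (T), and tyrosine (Y) each carry a hydroxyl group on the side chain.
Matching residues: T4, T6, Y7, Y9, S10, Y11, T14, S15.

8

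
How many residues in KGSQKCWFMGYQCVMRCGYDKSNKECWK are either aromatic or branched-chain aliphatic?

6

Aromatic: F, W, Y. Branched-chain aliphatic: I, L, V.
Aromatic residues here: W7, F8, Y11, Y19, W27 (5).
Branched-chain aliphatic residues here: V14 (1).
The two groups share no amino acid, so total = 5 + 1 = 6.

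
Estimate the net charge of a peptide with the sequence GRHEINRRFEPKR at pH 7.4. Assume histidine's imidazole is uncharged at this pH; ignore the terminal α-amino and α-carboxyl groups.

At pH ~7.4 the Lys and Arg side chains are protonated (+1), the Asp and Glu side chains are deprotonated (−1), and with His taken as neutral all other side chains carry no charge.
Positive (K, R): R2, R7, R8, K12, R13 → +5.
Negative (D, E): E4, E10 → −2.
Net charge = (+5) + (−2) = +3.

+3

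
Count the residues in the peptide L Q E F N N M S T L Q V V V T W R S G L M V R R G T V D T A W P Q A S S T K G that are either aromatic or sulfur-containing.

Aromatic: F, W, Y. Sulfur-containing: C, M.
Aromatic residues here: F4, W16, W31 (3).
Sulfur-containing residues here: M7, M21 (2).
The two groups share no amino acid, so total = 3 + 2 = 5.

5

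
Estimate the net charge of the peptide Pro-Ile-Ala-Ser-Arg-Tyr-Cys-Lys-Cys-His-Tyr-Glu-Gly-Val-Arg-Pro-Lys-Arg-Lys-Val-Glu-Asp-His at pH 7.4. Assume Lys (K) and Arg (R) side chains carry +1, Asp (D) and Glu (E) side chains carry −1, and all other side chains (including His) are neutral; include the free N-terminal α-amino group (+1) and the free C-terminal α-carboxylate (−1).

+3

Positive (K, R): Arg5, Lys8, Arg15, Lys17, Arg18, Lys19 → +6.
Negative (D, E): Glu12, Glu21, Asp22 → −3.
The N-terminus (+1) and C-terminus (−1) cancel.
Net charge = (+6) + (−3) = +3.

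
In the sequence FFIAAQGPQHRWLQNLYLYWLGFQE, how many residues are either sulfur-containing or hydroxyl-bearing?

2

Sulfur-containing: C, M. Hydroxyl-bearing: S, T, Y.
Sulfur-containing residues here: none (0).
Hydroxyl-bearing residues here: Y17, Y19 (2).
The two groups share no amino acid, so total = 0 + 2 = 2.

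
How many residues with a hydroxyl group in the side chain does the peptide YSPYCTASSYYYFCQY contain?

10

S, T, and Y are the three residues with a side-chain hydroxyl.
Matching residues: Y1, S2, Y4, T6, S8, S9, Y10, Y11, Y12, Y16.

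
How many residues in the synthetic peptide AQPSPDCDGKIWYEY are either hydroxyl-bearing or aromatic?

4

Hydroxyl-bearing: S, T, Y. Aromatic: F, W, Y.
Hydroxyl-bearing residues here: S4, Y13, Y15 (3).
Aromatic residues here: W12, Y13, Y15 (3).
Y is in both groups, so the 2 Y residues must not be double-counted.
Total = 3 + 3 − 2 = 4.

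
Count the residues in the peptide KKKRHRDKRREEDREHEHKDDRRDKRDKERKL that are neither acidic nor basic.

1

Acidic: D, E. Basic: K, R, H. All other residues are neither.
Matching residues: L32.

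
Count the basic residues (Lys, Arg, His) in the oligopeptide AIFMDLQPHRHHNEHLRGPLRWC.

7

Matching residues: H9, R10, H11, H12, H15, R17, R21.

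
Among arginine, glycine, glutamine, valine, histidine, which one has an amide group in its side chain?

glutamine

Only N (asparagine) and Q (glutamine) carry a side-chain carboxamide.
Of the listed options, only glutamine belongs to this group.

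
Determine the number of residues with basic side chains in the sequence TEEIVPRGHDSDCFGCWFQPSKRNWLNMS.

4

The basic amino acids are Lys (K), Arg (R), and His (H).
Matching residues: R7, H9, K22, R23.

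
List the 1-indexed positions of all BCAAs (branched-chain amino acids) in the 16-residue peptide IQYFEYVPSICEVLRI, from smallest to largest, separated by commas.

V, L, and I make up the branched-chain aliphatic group.
Matching residues: I1, V7, I10, V13, L14, I16.

1, 7, 10, 13, 14, 16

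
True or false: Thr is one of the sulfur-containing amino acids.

Cysteine (C, thiol) and methionine (M, thioether) are the two sulfur-containing amino acids.
Threonine is not in this group.

False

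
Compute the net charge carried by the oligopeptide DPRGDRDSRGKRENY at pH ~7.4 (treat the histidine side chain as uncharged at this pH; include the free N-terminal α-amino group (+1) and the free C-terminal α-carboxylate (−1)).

+1

Near pH 7.4, K and R contribute +1 each, D and E contribute −1 each, and every other side chain (His included, as stated) is uncharged.
Positive (K, R): R3, R6, R9, K11, R12 → +5.
Negative (D, E): D1, D5, D7, E13 → −4.
The N-terminus (+1) and C-terminus (−1) cancel.
Net charge = (+5) + (−4) = +1.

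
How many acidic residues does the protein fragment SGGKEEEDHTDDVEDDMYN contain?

9

The acidic residues are Asp (D) and Glu (E), whose side chains end in a carboxylate group.
Matching residues: E5, E6, E7, D8, D11, D12, E14, D15, D16.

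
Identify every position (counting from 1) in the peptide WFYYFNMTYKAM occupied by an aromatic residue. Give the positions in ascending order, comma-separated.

1, 2, 3, 4, 5, 9

The aromatic amino acids are Phe (F, benzyl), Trp (W, indole), and Tyr (Y, phenol).
Matching residues: W1, F2, Y3, Y4, F5, Y9.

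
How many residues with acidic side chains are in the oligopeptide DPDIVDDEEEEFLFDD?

10

The acidic residues are Asp (D) and Glu (E), whose side chains end in a carboxylate group.
Matching residues: D1, D3, D6, D7, E8, E9, E10, E11, D15, D16.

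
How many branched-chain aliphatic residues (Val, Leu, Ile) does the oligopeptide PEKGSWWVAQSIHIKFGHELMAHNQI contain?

Matching residues: V8, I12, I14, L20, I26.

5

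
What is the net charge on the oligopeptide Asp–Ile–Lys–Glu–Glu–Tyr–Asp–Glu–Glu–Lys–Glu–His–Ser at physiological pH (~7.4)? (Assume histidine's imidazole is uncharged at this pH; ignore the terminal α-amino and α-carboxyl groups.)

-5

At pH ~7.4 the Lys and Arg side chains are protonated (+1), the Asp and Glu side chains are deprotonated (−1), and with His taken as neutral all other side chains carry no charge.
Positive (K, R): Lys3, Lys10 → +2.
Negative (D, E): Asp1, Glu4, Glu5, Asp7, Glu8, Glu9, Glu11 → −7.
Net charge = (+2) + (−7) = −5.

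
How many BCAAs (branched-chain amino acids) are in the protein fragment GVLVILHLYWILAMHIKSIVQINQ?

The BCAAs are Val, Leu, and Ile — aliphatic side chains with a branch point.
Matching residues: V2, L3, V4, I5, L6, L8, I11, L12, I16, I19, V20, I22.

12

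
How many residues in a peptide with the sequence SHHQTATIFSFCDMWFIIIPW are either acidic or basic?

3

Acidic: D, E. Basic: H, K, R.
Acidic residues here: D13 (1).
Basic residues here: H2, H3 (2).
The two groups share no amino acid, so total = 1 + 2 = 3.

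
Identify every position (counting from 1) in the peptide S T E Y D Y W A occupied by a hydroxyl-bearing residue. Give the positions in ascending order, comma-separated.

Serine (S), threonine (T), and tyrosine (Y) each carry a hydroxyl group on the side chain.
Matching residues: S1, T2, Y4, Y6.

1, 2, 4, 6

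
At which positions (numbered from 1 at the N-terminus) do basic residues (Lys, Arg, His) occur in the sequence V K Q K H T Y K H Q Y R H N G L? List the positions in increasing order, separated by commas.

Matching residues: K2, K4, H5, K8, H9, R12, H13.

2, 4, 5, 8, 9, 12, 13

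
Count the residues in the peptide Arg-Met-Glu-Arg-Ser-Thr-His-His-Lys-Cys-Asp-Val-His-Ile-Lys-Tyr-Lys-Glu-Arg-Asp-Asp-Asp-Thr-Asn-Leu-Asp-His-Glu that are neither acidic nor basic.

10

Acidic: D, E. Basic: K, R, H. All other residues are neither.
Matching residues: Met2, Ser5, Thr6, Cys10, Val12, Ile14, Tyr16, Thr23, Asn24, Leu25.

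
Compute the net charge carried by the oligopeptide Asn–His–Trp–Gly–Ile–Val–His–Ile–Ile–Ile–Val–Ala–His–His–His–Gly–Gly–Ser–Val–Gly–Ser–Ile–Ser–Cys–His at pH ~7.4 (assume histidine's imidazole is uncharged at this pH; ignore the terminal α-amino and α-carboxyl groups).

At pH ~7.4 the Lys and Arg side chains are protonated (+1), the Asp and Glu side chains are deprotonated (−1), and with His taken as neutral all other side chains carry no charge.
Positive (K, R): none → +0.
Negative (D, E): none → −0.
Net charge = (+0) + (−0) = 0.

0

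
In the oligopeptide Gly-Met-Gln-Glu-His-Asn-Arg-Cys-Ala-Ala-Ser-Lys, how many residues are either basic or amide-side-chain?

5

Basic: H, K, R. Amide-side-chain: N, Q.
Basic residues here: His5, Arg7, Lys12 (3).
Amide-side-chain residues here: Gln3, Asn6 (2).
The two groups share no amino acid, so total = 3 + 2 = 5.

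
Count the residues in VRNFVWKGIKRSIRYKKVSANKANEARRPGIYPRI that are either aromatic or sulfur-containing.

4

Aromatic: F, W, Y. Sulfur-containing: C, M.
Aromatic residues here: F4, W6, Y15, Y32 (4).
Sulfur-containing residues here: none (0).
The two groups share no amino acid, so total = 4 + 0 = 4.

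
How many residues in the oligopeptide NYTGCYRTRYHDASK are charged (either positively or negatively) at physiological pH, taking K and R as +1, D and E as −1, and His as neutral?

4

Charged side chains at pH ~7.4: K, R (positive); D, E (negative).
Matching residues: R7, R9, D12, K15.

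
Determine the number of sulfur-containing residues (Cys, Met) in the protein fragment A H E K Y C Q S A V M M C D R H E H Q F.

Matching residues: C6, M11, M12, C13.

4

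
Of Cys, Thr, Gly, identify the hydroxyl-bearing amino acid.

Serine (S), threonine (T), and tyrosine (Y) each carry a hydroxyl group on the side chain.
Of the listed options, only Thr belongs to this group.

Thr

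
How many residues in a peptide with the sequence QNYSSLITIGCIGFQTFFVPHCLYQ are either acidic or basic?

Acidic: D, E. Basic: H, K, R.
Acidic residues here: none (0).
Basic residues here: H21 (1).
The two groups share no amino acid, so total = 0 + 1 = 1.

1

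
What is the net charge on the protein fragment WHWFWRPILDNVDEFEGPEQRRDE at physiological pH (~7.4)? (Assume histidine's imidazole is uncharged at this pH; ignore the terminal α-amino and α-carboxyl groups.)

The side chains ionized at physiological pH are Lys/Arg (+1) and Asp/Glu (−1); with His treated as neutral, nothing else contributes.
Positive (K, R): R6, R21, R22 → +3.
Negative (D, E): D10, D13, E14, E16, E19, D23, E24 → −7.
Net charge = (+3) + (−7) = −4.

-4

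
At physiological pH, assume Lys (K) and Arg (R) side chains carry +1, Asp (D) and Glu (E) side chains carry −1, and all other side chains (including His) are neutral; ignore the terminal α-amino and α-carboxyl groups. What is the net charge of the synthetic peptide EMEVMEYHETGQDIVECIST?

Positive (K, R): none → +0.
Negative (D, E): E1, E3, E6, E9, D13, E16 → −6.
Net charge = (+0) + (−6) = −6.

-6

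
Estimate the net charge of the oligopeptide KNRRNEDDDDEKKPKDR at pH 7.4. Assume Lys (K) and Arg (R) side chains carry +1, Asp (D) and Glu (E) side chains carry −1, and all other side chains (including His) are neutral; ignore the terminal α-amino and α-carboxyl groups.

Positive (K, R): K1, R3, R4, K12, K13, K15, R17 → +7.
Negative (D, E): E6, D7, D8, D9, D10, E11, D16 → −7.
Net charge = (+7) + (−7) = 0.

0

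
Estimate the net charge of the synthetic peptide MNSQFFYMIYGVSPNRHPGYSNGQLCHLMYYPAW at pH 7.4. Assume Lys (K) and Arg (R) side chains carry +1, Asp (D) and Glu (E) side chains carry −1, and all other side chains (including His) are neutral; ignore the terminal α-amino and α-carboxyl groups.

+1

Positive (K, R): R16 → +1.
Negative (D, E): none → −0.
Net charge = (+1) + (−0) = +1.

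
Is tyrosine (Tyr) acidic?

Only D (aspartate) and E (glutamate) carry a side-chain carboxylic acid.
Tyrosine is not in this group.

No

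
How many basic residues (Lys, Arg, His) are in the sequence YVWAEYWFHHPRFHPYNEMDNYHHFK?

Matching residues: H9, H10, R12, H14, H23, H24, K26.

7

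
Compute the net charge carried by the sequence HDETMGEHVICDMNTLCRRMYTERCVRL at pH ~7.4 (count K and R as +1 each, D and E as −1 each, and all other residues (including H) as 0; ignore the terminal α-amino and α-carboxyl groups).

-1

Positive (K, R): R18, R19, R24, R27 → +4.
Negative (D, E): D2, E3, E7, D12, E23 → −5.
Net charge = (+4) + (−5) = −1.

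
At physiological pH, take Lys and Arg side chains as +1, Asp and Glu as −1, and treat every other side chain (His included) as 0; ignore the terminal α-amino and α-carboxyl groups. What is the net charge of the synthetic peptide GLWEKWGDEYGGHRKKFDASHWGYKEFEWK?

Positive (K, R): K5, R14, K15, K16, K25, K30 → +6.
Negative (D, E): E4, D8, E9, D18, E26, E28 → −6.
Net charge = (+6) + (−6) = 0.

0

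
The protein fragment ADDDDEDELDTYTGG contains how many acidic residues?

The acidic residues are Asp (D) and Glu (E), whose side chains end in a carboxylate group.
Matching residues: D2, D3, D4, D5, E6, D7, E8, D10.

8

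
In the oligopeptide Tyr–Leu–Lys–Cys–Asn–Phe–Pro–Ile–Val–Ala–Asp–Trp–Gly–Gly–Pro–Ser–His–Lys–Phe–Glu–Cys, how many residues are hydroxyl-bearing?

The –OH-bearing residues are Ser, Thr (aliphatic alcohols), and Tyr (phenol).
Matching residues: Tyr1, Ser16.

2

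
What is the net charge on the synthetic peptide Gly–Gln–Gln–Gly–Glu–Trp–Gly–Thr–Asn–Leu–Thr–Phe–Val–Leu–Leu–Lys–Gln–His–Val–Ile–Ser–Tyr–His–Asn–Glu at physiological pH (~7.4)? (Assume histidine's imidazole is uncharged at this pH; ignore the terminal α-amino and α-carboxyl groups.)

-1

Near pH 7.4, K and R contribute +1 each, D and E contribute −1 each, and every other side chain (His included, as stated) is uncharged.
Positive (K, R): Lys16 → +1.
Negative (D, E): Glu5, Glu25 → −2.
Net charge = (+1) + (−2) = −1.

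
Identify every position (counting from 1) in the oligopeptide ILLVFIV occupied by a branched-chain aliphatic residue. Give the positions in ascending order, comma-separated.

Matching residues: I1, L2, L3, V4, I6, V7.

1, 2, 3, 4, 6, 7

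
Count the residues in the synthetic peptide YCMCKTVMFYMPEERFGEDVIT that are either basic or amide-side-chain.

2

Basic: H, K, R. Amide-side-chain: N, Q.
Basic residues here: K5, R15 (2).
Amide-side-chain residues here: none (0).
The two groups share no amino acid, so total = 2 + 0 = 2.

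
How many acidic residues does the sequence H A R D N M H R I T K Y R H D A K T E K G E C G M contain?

4

Only D (aspartate) and E (glutamate) carry a side-chain carboxylic acid.
Matching residues: D4, D15, E19, E22.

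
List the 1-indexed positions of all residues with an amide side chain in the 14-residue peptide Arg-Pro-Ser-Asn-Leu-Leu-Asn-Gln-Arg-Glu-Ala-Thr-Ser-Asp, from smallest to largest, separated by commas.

4, 7, 8

The amide-side-chain residues are Asn (N) and Gln (Q).
Matching residues: Asn4, Asn7, Gln8.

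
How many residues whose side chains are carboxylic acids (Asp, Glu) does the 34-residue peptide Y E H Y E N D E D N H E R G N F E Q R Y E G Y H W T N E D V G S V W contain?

Matching residues: E2, E5, D7, E8, D9, E12, E17, E21, E28, D29.

10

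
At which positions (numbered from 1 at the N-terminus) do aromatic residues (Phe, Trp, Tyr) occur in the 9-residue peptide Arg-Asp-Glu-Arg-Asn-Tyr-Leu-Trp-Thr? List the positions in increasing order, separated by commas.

6, 8

Matching residues: Tyr6, Trp8.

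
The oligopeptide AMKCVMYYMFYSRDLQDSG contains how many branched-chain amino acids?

2

The BCAAs are Val, Leu, and Ile — aliphatic side chains with a branch point.
Matching residues: V5, L15.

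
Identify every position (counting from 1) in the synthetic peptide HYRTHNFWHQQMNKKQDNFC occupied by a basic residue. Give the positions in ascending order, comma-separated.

Matching residues: H1, R3, H5, H9, K14, K15.

1, 3, 5, 9, 14, 15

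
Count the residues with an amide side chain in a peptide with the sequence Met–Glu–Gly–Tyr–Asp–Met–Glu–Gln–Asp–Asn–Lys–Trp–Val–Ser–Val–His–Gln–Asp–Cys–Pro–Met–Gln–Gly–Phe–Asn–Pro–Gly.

The amide-side-chain residues are Asn (N) and Gln (Q).
Matching residues: Gln8, Asn10, Gln17, Gln22, Asn25.

5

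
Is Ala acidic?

Aspartate (D) and glutamate (E) have carboxylic-acid side chains and are the acidic amino acids.
Alanine is not in this group.

No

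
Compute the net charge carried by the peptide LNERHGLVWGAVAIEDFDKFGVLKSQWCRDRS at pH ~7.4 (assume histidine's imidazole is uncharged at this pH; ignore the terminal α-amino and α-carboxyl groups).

0

Near pH 7.4, K and R contribute +1 each, D and E contribute −1 each, and every other side chain (His included, as stated) is uncharged.
Positive (K, R): R4, K19, K24, R29, R31 → +5.
Negative (D, E): E3, E15, D16, D18, D30 → −5.
Net charge = (+5) + (−5) = 0.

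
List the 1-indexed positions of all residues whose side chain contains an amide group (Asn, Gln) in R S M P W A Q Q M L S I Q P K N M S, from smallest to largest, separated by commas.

Matching residues: Q7, Q8, Q13, N16.

7, 8, 13, 16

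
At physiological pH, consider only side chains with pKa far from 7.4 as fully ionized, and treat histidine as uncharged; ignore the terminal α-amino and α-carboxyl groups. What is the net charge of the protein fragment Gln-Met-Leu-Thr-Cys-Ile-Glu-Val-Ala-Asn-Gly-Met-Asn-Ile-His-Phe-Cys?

At pH ~7.4 the Lys and Arg side chains are protonated (+1), the Asp and Glu side chains are deprotonated (−1), and with His taken as neutral all other side chains carry no charge.
Positive (K, R): none → +0.
Negative (D, E): Glu7 → −1.
Net charge = (+0) + (−1) = −1.

-1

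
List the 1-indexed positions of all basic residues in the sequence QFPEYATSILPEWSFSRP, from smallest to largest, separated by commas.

Lysine (K), arginine (R), and histidine (H) have basic, nitrogen-containing side chains.
Matching residues: R17.

17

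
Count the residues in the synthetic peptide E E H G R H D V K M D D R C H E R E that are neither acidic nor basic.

Acidic: D, E. Basic: K, R, H. All other residues are neither.
Matching residues: G4, V8, M10, C14.

4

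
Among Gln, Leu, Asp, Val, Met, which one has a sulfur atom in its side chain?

Met

Only Cys (C) and Met (M) have a sulfur atom in the side chain.
Of the listed options, only Met belongs to this group.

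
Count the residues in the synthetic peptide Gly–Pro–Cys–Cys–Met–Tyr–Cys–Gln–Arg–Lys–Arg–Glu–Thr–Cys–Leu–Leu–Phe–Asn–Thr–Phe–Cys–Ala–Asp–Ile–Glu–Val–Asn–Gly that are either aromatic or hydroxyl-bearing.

Aromatic: F, W, Y. Hydroxyl-bearing: S, T, Y.
Aromatic residues here: Tyr6, Phe17, Phe20 (3).
Hydroxyl-bearing residues here: Tyr6, Thr13, Thr19 (3).
Y is in both groups, so the 1 Y residue must not be double-counted.
Total = 3 + 3 − 1 = 5.

5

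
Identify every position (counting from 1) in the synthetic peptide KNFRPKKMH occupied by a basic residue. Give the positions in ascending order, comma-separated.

1, 4, 6, 7, 9

K, R, and H are the three residues with basic side chains (ε-amine, guanidinium, and imidazole respectively).
Matching residues: K1, R4, K6, K7, H9.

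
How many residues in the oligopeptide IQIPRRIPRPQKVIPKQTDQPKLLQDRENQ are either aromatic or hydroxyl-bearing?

Aromatic: F, W, Y. Hydroxyl-bearing: S, T, Y.
Aromatic residues here: none (0).
Hydroxyl-bearing residues here: T18 (1).
(Y belongs to both groups, but none appear in this sequence.) Total = 0 + 1 = 1.

1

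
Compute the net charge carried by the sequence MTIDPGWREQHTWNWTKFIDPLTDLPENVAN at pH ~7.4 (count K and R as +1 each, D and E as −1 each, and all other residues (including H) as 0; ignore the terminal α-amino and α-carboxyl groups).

-3

Positive (K, R): R8, K17 → +2.
Negative (D, E): D4, E9, D20, D24, E27 → −5.
Net charge = (+2) + (−5) = −3.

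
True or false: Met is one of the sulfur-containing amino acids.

True

Cysteine (C, thiol) and methionine (M, thioether) are the two sulfur-containing amino acids.
Methionine is in this group.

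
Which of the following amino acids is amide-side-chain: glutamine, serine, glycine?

glutamine

Asparagine (N) and glutamine (Q) have uncharged amide side chains.
Of the listed options, only glutamine belongs to this group.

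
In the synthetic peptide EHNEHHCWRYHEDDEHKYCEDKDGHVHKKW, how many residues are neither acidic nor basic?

9

Acidic: D, E. Basic: K, R, H. All other residues are neither.
Matching residues: N3, C7, W8, Y10, Y18, C19, G24, V26, W30.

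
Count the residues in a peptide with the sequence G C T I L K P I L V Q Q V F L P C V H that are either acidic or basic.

Acidic: D, E. Basic: H, K, R.
Acidic residues here: none (0).
Basic residues here: K6, H19 (2).
The two groups share no amino acid, so total = 0 + 2 = 2.

2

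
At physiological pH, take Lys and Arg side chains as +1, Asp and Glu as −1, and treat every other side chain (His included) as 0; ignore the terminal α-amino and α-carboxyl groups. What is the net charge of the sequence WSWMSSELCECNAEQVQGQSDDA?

Positive (K, R): none → +0.
Negative (D, E): E7, E10, E14, D21, D22 → −5.
Net charge = (+0) + (−5) = −5.

-5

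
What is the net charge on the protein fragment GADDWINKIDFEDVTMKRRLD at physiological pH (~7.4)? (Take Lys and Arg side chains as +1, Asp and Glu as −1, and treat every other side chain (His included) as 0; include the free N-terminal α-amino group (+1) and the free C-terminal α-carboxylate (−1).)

Positive (K, R): K8, K17, R18, R19 → +4.
Negative (D, E): D3, D4, D10, E12, D13, D21 → −6.
The N-terminus (+1) and C-terminus (−1) cancel.
Net charge = (+4) + (−6) = −2.

-2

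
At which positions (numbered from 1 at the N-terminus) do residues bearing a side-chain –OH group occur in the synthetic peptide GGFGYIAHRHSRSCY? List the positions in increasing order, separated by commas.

The –OH-bearing residues are Ser, Thr (aliphatic alcohols), and Tyr (phenol).
Matching residues: Y5, S11, S13, Y15.

5, 11, 13, 15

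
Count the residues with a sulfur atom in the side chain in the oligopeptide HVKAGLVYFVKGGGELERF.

0

Cysteine (C, thiol) and methionine (M, thioether) are the two sulfur-containing amino acids.
None of the 19 residues belong to this group.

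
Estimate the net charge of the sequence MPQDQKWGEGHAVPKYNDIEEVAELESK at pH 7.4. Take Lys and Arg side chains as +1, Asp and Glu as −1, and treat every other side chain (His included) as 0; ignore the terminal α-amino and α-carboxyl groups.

Positive (K, R): K6, K15, K28 → +3.
Negative (D, E): D4, E9, D18, E20, E21, E24, E26 → −7.
Net charge = (+3) + (−7) = −4.

-4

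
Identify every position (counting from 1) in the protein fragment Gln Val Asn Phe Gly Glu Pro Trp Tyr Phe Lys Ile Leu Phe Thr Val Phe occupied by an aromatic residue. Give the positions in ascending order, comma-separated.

4, 8, 9, 10, 14, 17

F, W, and Y each carry an aromatic ring on the side chain.
Matching residues: Phe4, Trp8, Tyr9, Phe10, Phe14, Phe17.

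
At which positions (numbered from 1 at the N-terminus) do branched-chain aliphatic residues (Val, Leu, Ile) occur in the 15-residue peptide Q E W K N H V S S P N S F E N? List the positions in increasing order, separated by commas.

Matching residues: V7.

7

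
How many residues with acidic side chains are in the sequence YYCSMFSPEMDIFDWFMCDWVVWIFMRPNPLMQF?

The acidic residues are Asp (D) and Glu (E), whose side chains end in a carboxylate group.
Matching residues: E9, D11, D14, D19.

4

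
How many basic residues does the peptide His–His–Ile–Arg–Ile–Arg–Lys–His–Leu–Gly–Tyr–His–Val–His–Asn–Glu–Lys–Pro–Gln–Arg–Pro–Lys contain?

11

K, R, and H are the three residues with basic side chains (ε-amine, guanidinium, and imidazole respectively).
Matching residues: His1, His2, Arg4, Arg6, Lys7, His8, His12, His14, Lys17, Arg20, Lys22.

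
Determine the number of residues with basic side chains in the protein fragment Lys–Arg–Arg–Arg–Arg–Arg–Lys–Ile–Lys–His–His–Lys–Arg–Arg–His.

The basic amino acids are Lys (K), Arg (R), and His (H).
Matching residues: Lys1, Arg2, Arg3, Arg4, Arg5, Arg6, Lys7, Lys9, His10, His11, Lys12, Arg13, Arg14, His15.

14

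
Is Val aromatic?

No

F, W, and Y each carry an aromatic ring on the side chain.
Valine is not in this group.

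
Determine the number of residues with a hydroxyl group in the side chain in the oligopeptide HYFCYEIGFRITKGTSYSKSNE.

8

S, T, and Y are the three residues with a side-chain hydroxyl.
Matching residues: Y2, Y5, T12, T15, S16, Y17, S18, S20.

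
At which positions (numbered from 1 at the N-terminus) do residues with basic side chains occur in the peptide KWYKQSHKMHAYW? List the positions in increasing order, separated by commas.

1, 4, 7, 8, 10

K, R, and H are the three residues with basic side chains (ε-amine, guanidinium, and imidazole respectively).
Matching residues: K1, K4, H7, K8, H10.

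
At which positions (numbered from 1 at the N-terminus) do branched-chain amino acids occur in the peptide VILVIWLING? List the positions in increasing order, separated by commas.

1, 2, 3, 4, 5, 7, 8

Valine (V), leucine (L), and isoleucine (I) are the branched-chain amino acids.
Matching residues: V1, I2, L3, V4, I5, L7, I8.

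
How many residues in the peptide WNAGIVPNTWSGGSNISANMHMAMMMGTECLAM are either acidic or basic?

Acidic: D, E. Basic: H, K, R.
Acidic residues here: E29 (1).
Basic residues here: H21 (1).
The two groups share no amino acid, so total = 1 + 1 = 2.

2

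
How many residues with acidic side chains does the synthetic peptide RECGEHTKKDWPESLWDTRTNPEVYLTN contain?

6

Only D (aspartate) and E (glutamate) carry a side-chain carboxylic acid.
Matching residues: E2, E5, D10, E13, D17, E23.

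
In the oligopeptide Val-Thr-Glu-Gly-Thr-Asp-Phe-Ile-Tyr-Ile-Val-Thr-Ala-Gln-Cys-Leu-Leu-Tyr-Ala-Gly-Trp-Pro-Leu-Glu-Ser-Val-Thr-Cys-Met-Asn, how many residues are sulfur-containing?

Only Cys (C) and Met (M) have a sulfur atom in the side chain.
Matching residues: Cys15, Cys28, Met29.

3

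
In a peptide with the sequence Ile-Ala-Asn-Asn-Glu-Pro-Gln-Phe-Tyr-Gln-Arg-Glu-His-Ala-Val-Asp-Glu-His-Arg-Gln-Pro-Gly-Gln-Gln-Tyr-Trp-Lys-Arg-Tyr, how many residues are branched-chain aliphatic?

2

Valine (V), leucine (L), and isoleucine (I) are the branched-chain amino acids.
Matching residues: Ile1, Val15.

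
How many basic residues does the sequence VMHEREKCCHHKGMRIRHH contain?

10

Lysine (K), arginine (R), and histidine (H) have basic, nitrogen-containing side chains.
Matching residues: H3, R5, K7, H10, H11, K12, R15, R17, H18, H19.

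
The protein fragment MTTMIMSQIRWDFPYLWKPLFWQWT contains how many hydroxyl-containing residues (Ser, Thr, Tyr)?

Matching residues: T2, T3, S7, Y15, T25.

5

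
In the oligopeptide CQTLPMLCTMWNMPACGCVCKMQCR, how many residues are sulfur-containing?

10

Cysteine (C, thiol) and methionine (M, thioether) are the two sulfur-containing amino acids.
Matching residues: C1, M6, C8, M10, M13, C16, C18, C20, M22, C24.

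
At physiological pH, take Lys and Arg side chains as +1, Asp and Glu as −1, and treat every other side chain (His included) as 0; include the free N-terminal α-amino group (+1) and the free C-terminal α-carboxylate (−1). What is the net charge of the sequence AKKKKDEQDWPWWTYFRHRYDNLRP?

Positive (K, R): K2, K3, K4, K5, R17, R19, R24 → +7.
Negative (D, E): D6, E7, D9, D21 → −4.
The N-terminus (+1) and C-terminus (−1) cancel.
Net charge = (+7) + (−4) = +3.

+3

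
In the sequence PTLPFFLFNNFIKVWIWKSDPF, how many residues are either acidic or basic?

3

Acidic: D, E. Basic: H, K, R.
Acidic residues here: D20 (1).
Basic residues here: K13, K18 (2).
The two groups share no amino acid, so total = 1 + 2 = 3.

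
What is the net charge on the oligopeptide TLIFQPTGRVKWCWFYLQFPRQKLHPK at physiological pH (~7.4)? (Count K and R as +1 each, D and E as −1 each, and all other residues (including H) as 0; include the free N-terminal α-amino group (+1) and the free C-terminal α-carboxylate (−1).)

Positive (K, R): R9, K11, R21, K23, K27 → +5.
Negative (D, E): none → −0.
The N-terminus (+1) and C-terminus (−1) cancel.
Net charge = (+5) + (−0) = +5.

+5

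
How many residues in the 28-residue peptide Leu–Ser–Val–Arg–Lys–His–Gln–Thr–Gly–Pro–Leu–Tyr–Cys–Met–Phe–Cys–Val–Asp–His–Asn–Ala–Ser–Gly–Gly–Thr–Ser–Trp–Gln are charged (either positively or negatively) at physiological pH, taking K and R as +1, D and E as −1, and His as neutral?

Charged side chains at pH ~7.4: K, R (positive); D, E (negative).
Matching residues: Arg4, Lys5, Asp18.

3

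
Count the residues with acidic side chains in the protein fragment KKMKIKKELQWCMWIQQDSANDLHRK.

Aspartate (D) and glutamate (E) have carboxylic-acid side chains and are the acidic amino acids.
Matching residues: E8, D18, D22.

3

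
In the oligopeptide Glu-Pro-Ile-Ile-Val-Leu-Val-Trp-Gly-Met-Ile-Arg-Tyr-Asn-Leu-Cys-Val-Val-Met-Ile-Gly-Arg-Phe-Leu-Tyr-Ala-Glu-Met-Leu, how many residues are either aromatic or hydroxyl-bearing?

Aromatic: F, W, Y. Hydroxyl-bearing: S, T, Y.
Aromatic residues here: Trp8, Tyr13, Phe23, Tyr25 (4).
Hydroxyl-bearing residues here: Tyr13, Tyr25 (2).
Y is in both groups, so the 2 Y residues must not be double-counted.
Total = 4 + 2 − 2 = 4.

4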